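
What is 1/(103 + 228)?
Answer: 1/331 ≈ 0.0030211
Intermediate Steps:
1/(103 + 228) = 1/331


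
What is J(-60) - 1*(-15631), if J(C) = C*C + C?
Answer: 19171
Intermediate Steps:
J(C) = C + C² (J(C) = C² + C = C + C²)
J(-60) - 1*(-15631) = -60*(1 - 60) - 1*(-15631) = -60*(-59) + 15631 = 3540 + 15631 = 19171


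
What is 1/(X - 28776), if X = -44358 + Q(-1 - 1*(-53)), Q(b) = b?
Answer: -1/73082 ≈ -1.3683e-5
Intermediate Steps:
X = -44306 (X = -44358 + (-1 - 1*(-53)) = -44358 + (-1 + 53) = -44358 + 52 = -44306)
1/(X - 28776) = 1/(-44306 - 28776) = 1/(-73082) = -1/73082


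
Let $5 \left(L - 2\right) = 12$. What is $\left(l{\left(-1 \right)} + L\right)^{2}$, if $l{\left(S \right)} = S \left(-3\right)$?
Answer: $\frac{1369}{25} \approx 54.76$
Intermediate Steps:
$l{\left(S \right)} = - 3 S$
$L = \frac{22}{5}$ ($L = 2 + \frac{1}{5} \cdot 12 = 2 + \frac{12}{5} = \frac{22}{5} \approx 4.4$)
$\left(l{\left(-1 \right)} + L\right)^{2} = \left(\left(-3\right) \left(-1\right) + \frac{22}{5}\right)^{2} = \left(3 + \frac{22}{5}\right)^{2} = \left(\frac{37}{5}\right)^{2} = \frac{1369}{25}$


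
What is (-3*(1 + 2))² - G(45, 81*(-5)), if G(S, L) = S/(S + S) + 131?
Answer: -101/2 ≈ -50.500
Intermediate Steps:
G(S, L) = 263/2 (G(S, L) = S/((2*S)) + 131 = (1/(2*S))*S + 131 = ½ + 131 = 263/2)
(-3*(1 + 2))² - G(45, 81*(-5)) = (-3*(1 + 2))² - 1*263/2 = (-3*3)² - 263/2 = (-9)² - 263/2 = 81 - 263/2 = -101/2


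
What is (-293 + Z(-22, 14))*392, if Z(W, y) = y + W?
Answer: -117992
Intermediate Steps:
Z(W, y) = W + y
(-293 + Z(-22, 14))*392 = (-293 + (-22 + 14))*392 = (-293 - 8)*392 = -301*392 = -117992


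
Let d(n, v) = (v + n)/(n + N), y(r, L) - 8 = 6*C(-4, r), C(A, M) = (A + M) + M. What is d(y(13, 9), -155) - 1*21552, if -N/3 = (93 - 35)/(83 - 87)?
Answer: -7909614/367 ≈ -21552.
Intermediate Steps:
C(A, M) = A + 2*M
N = 87/2 (N = -3*(93 - 35)/(83 - 87) = -174/(-4) = -174*(-1)/4 = -3*(-29/2) = 87/2 ≈ 43.500)
y(r, L) = -16 + 12*r (y(r, L) = 8 + 6*(-4 + 2*r) = 8 + (-24 + 12*r) = -16 + 12*r)
d(n, v) = (n + v)/(87/2 + n) (d(n, v) = (v + n)/(n + 87/2) = (n + v)/(87/2 + n))
d(y(13, 9), -155) - 1*21552 = 2*((-16 + 12*13) - 155)/(87 + 2*(-16 + 12*13)) - 1*21552 = 2*((-16 + 156) - 155)/(87 + 2*(-16 + 156)) - 21552 = 2*(140 - 155)/(87 + 2*140) - 21552 = 2*(-15)/(87 + 280) - 21552 = 2*(-15)/367 - 21552 = 2*(1/367)*(-15) - 21552 = -30/367 - 21552 = -7909614/367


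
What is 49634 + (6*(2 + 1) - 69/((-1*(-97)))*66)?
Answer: 4811690/97 ≈ 49605.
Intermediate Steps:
49634 + (6*(2 + 1) - 69/((-1*(-97)))*66) = 49634 + (6*3 - 69/97*66) = 49634 + (18 - 69*1/97*66) = 49634 + (18 - 69/97*66) = 49634 + (18 - 4554/97) = 49634 - 2808/97 = 4811690/97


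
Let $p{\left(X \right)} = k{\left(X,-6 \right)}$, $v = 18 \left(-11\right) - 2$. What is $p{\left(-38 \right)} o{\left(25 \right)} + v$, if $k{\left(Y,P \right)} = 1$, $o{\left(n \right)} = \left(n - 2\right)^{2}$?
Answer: $329$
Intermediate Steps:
$o{\left(n \right)} = \left(-2 + n\right)^{2}$
$v = -200$ ($v = -198 - 2 = -200$)
$p{\left(X \right)} = 1$
$p{\left(-38 \right)} o{\left(25 \right)} + v = 1 \left(-2 + 25\right)^{2} - 200 = 1 \cdot 23^{2} - 200 = 1 \cdot 529 - 200 = 529 - 200 = 329$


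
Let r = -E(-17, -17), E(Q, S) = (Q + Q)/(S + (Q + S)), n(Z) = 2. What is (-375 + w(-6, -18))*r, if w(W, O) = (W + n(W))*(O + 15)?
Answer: 242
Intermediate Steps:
E(Q, S) = 2*Q/(Q + 2*S) (E(Q, S) = (2*Q)/(Q + 2*S) = 2*Q/(Q + 2*S))
w(W, O) = (2 + W)*(15 + O) (w(W, O) = (W + 2)*(O + 15) = (2 + W)*(15 + O))
r = -2/3 (r = -2*(-17)/(-17 + 2*(-17)) = -2*(-17)/(-17 - 34) = -2*(-17)/(-51) = -2*(-17)*(-1)/51 = -1*2/3 = -2/3 ≈ -0.66667)
(-375 + w(-6, -18))*r = (-375 + (30 + 2*(-18) + 15*(-6) - 18*(-6)))*(-2/3) = (-375 + (30 - 36 - 90 + 108))*(-2/3) = (-375 + 12)*(-2/3) = -363*(-2/3) = 242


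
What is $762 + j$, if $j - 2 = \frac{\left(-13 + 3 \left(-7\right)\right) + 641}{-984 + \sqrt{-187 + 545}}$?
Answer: $\frac{369438392}{483949} - \frac{607 \sqrt{358}}{967898} \approx 763.37$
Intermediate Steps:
$j = 2 + \frac{607}{-984 + \sqrt{358}}$ ($j = 2 + \frac{\left(-13 + 3 \left(-7\right)\right) + 641}{-984 + \sqrt{-187 + 545}} = 2 + \frac{\left(-13 - 21\right) + 641}{-984 + \sqrt{358}} = 2 + \frac{-34 + 641}{-984 + \sqrt{358}} = 2 + \frac{607}{-984 + \sqrt{358}} \approx 1.371$)
$762 + j = 762 + \left(\frac{669254}{483949} - \frac{607 \sqrt{358}}{967898}\right) = \frac{369438392}{483949} - \frac{607 \sqrt{358}}{967898}$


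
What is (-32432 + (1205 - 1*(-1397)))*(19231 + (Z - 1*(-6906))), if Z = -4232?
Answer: -653426150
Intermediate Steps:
(-32432 + (1205 - 1*(-1397)))*(19231 + (Z - 1*(-6906))) = (-32432 + (1205 - 1*(-1397)))*(19231 + (-4232 - 1*(-6906))) = (-32432 + (1205 + 1397))*(19231 + (-4232 + 6906)) = (-32432 + 2602)*(19231 + 2674) = -29830*21905 = -653426150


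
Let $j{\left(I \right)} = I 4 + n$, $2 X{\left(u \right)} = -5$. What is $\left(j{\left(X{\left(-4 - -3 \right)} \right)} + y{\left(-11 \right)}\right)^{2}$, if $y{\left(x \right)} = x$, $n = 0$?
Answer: $441$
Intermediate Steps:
$X{\left(u \right)} = - \frac{5}{2}$ ($X{\left(u \right)} = \frac{1}{2} \left(-5\right) = - \frac{5}{2}$)
$j{\left(I \right)} = 4 I$ ($j{\left(I \right)} = I 4 + 0 = 4 I + 0 = 4 I$)
$\left(j{\left(X{\left(-4 - -3 \right)} \right)} + y{\left(-11 \right)}\right)^{2} = \left(4 \left(- \frac{5}{2}\right) - 11\right)^{2} = \left(-10 - 11\right)^{2} = \left(-21\right)^{2} = 441$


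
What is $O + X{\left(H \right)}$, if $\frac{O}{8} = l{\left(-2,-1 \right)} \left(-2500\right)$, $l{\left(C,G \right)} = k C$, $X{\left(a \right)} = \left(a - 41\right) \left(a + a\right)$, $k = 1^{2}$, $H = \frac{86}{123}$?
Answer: $\frac{604307396}{15129} \approx 39944.0$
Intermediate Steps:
$H = \frac{86}{123}$ ($H = 86 \cdot \frac{1}{123} = \frac{86}{123} \approx 0.69919$)
$k = 1$
$X{\left(a \right)} = 2 a \left(-41 + a\right)$ ($X{\left(a \right)} = \left(a - 41\right) 2 a = \left(-41 + a\right) 2 a = 2 a \left(-41 + a\right)$)
$l{\left(C,G \right)} = C$ ($l{\left(C,G \right)} = 1 C = C$)
$O = 40000$ ($O = 8 \left(\left(-2\right) \left(-2500\right)\right) = 8 \cdot 5000 = 40000$)
$O + X{\left(H \right)} = 40000 + 2 \cdot \frac{86}{123} \left(-41 + \frac{86}{123}\right) = 40000 + 2 \cdot \frac{86}{123} \left(- \frac{4957}{123}\right) = 40000 - \frac{852604}{15129} = \frac{604307396}{15129}$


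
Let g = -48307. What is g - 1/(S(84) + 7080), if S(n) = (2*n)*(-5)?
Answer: -301435681/6240 ≈ -48307.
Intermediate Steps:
S(n) = -10*n
g - 1/(S(84) + 7080) = -48307 - 1/(-10*84 + 7080) = -48307 - 1/(-840 + 7080) = -48307 - 1/6240 = -301435681/6240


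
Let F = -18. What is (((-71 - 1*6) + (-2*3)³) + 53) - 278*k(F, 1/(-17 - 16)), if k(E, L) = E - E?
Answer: -240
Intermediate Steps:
k(E, L) = 0
(((-71 - 1*6) + (-2*3)³) + 53) - 278*k(F, 1/(-17 - 16)) = (((-71 - 1*6) + (-2*3)³) + 53) - 278*0 = (((-71 - 6) + (-6)³) + 53) + 0 = ((-77 - 216) + 53) + 0 = (-293 + 53) + 0 = -240 + 0 = -240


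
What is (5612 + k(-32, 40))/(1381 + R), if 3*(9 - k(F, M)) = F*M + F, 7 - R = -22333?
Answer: 18175/71163 ≈ 0.25540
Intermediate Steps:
R = 22340 (R = 7 - 1*(-22333) = 7 + 22333 = 22340)
k(F, M) = 9 - F/3 - F*M/3 (k(F, M) = 9 - (F*M + F)/3 = 9 - (F + F*M)/3 = 9 + (-F/3 - F*M/3) = 9 - F/3 - F*M/3)
(5612 + k(-32, 40))/(1381 + R) = (5612 + (9 - 1/3*(-32) - 1/3*(-32)*40))/(1381 + 22340) = (5612 + (9 + 32/3 + 1280/3))/23721 = (5612 + 1339/3)*(1/23721) = (18175/3)*(1/23721) = 18175/71163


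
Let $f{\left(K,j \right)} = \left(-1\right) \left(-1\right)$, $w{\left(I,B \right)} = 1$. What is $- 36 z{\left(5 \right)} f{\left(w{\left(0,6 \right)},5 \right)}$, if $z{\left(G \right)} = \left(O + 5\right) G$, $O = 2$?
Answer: $-1260$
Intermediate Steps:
$f{\left(K,j \right)} = 1$
$z{\left(G \right)} = 7 G$ ($z{\left(G \right)} = \left(2 + 5\right) G = 7 G$)
$- 36 z{\left(5 \right)} f{\left(w{\left(0,6 \right)},5 \right)} = - 36 \cdot 7 \cdot 5 \cdot 1 = \left(-36\right) 35 \cdot 1 = \left(-1260\right) 1 = -1260$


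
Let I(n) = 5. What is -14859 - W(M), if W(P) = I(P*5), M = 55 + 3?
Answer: -14864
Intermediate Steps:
M = 58
W(P) = 5
-14859 - W(M) = -14859 - 1*5 = -14859 - 5 = -14864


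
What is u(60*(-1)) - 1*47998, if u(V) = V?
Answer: -48058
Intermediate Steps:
u(60*(-1)) - 1*47998 = 60*(-1) - 1*47998 = -60 - 47998 = -48058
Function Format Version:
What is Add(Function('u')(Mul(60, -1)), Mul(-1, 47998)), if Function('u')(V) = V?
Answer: -48058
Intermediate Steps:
Add(Function('u')(Mul(60, -1)), Mul(-1, 47998)) = Add(Mul(60, -1), Mul(-1, 47998)) = Add(-60, -47998) = -48058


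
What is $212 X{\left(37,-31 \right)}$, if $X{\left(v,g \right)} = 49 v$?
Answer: $384356$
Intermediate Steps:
$212 X{\left(37,-31 \right)} = 212 \cdot 49 \cdot 37 = 212 \cdot 1813 = 384356$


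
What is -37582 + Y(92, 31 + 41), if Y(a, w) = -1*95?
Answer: -37677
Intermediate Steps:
Y(a, w) = -95
-37582 + Y(92, 31 + 41) = -37582 - 95 = -37677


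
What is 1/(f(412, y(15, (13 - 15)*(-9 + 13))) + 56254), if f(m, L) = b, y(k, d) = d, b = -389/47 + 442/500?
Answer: 11750/660897637 ≈ 1.7779e-5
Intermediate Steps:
b = -86863/11750 (b = -389*1/47 + 442*(1/500) = -389/47 + 221/250 = -86863/11750 ≈ -7.3926)
f(m, L) = -86863/11750
1/(f(412, y(15, (13 - 15)*(-9 + 13))) + 56254) = 1/(-86863/11750 + 56254) = 1/(660897637/11750) = 11750/660897637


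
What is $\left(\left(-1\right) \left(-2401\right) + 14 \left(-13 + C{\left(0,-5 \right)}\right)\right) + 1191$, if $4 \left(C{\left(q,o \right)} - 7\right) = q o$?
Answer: $3508$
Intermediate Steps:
$C{\left(q,o \right)} = 7 + \frac{o q}{4}$ ($C{\left(q,o \right)} = 7 + \frac{q o}{4} = 7 + \frac{o q}{4}$)
$\left(\left(-1\right) \left(-2401\right) + 14 \left(-13 + C{\left(0,-5 \right)}\right)\right) + 1191 = \left(\left(-1\right) \left(-2401\right) + 14 \left(-13 + \left(7 + \frac{1}{4} \left(-5\right) 0\right)\right)\right) + 1191 = \left(2401 + 14 \left(-13 + \left(7 + 0\right)\right)\right) + 1191 = \left(2401 + 14 \left(-13 + 7\right)\right) + 1191 = \left(2401 + 14 \left(-6\right)\right) + 1191 = \left(2401 - 84\right) + 1191 = 2317 + 1191 = 3508$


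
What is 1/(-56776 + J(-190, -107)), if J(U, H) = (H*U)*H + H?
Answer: -1/2232193 ≈ -4.4799e-7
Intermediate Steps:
J(U, H) = H + U*H² (J(U, H) = U*H² + H = H + U*H²)
1/(-56776 + J(-190, -107)) = 1/(-56776 - 107*(1 - 107*(-190))) = 1/(-56776 - 107*(1 + 20330)) = 1/(-56776 - 107*20331) = 1/(-56776 - 2175417) = 1/(-2232193) = -1/2232193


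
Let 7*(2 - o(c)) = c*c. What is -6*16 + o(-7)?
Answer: -101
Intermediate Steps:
o(c) = 2 - c**2/7 (o(c) = 2 - c*c/7 = 2 - c**2/7)
-6*16 + o(-7) = -6*16 + (2 - 1/7*(-7)**2) = -96 + (2 - 1/7*49) = -96 + (2 - 7) = -96 - 5 = -101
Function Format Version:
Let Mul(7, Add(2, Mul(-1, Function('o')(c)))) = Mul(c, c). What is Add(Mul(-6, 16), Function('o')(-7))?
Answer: -101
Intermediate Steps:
Function('o')(c) = Add(2, Mul(Rational(-1, 7), Pow(c, 2))) (Function('o')(c) = Add(2, Mul(Rational(-1, 7), Mul(c, c))) = Add(2, Mul(Rational(-1, 7), Pow(c, 2))))
Add(Mul(-6, 16), Function('o')(-7)) = Add(Mul(-6, 16), Add(2, Mul(Rational(-1, 7), Pow(-7, 2)))) = Add(-96, Add(2, Mul(Rational(-1, 7), 49))) = Add(-96, Add(2, -7)) = Add(-96, -5) = -101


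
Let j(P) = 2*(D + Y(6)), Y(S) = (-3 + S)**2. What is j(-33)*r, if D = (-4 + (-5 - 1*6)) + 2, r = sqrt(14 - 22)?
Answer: -16*I*sqrt(2) ≈ -22.627*I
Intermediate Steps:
r = 2*I*sqrt(2) (r = sqrt(-8) = 2*I*sqrt(2) ≈ 2.8284*I)
D = -13 (D = (-4 + (-5 - 6)) + 2 = (-4 - 11) + 2 = -15 + 2 = -13)
j(P) = -8 (j(P) = 2*(-13 + (-3 + 6)**2) = 2*(-13 + 3**2) = 2*(-13 + 9) = 2*(-4) = -8)
j(-33)*r = -16*I*sqrt(2)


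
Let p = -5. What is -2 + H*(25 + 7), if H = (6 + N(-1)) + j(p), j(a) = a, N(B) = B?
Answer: -2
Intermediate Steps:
H = 0 (H = (6 - 1) - 5 = 5 - 5 = 0)
-2 + H*(25 + 7) = -2 + 0*(25 + 7) = -2 + 0*32 = -2 + 0 = -2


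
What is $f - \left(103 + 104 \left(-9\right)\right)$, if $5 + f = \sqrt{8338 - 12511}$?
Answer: $828 + i \sqrt{4173} \approx 828.0 + 64.599 i$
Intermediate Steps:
$f = -5 + i \sqrt{4173}$ ($f = -5 + \sqrt{8338 - 12511} = -5 + \sqrt{-4173} = -5 + i \sqrt{4173} \approx -5.0 + 64.599 i$)
$f - \left(103 + 104 \left(-9\right)\right) = \left(-5 + i \sqrt{4173}\right) - \left(103 + 104 \left(-9\right)\right) = \left(-5 + i \sqrt{4173}\right) - \left(103 - 936\right) = \left(-5 + i \sqrt{4173}\right) - -833 = \left(-5 + i \sqrt{4173}\right) + 833 = 828 + i \sqrt{4173}$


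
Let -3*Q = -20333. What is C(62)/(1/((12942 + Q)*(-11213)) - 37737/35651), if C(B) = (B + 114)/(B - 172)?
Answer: 6756881745262/4470148935345 ≈ 1.5116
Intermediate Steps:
Q = 20333/3 (Q = -1/3*(-20333) = 20333/3 ≈ 6777.7)
C(B) = (114 + B)/(-172 + B)
C(62)/(1/((12942 + Q)*(-11213)) - 37737/35651) = ((114 + 62)/(-172 + 62))/(1/((12942 + 20333/3)*(-11213)) - 37737/35651) = (176/(-110))/(-1/11213/(59159/3) - 37737*1/35651) = (-1/110*176)/((3/59159)*(-1/11213) - 5391/5093) = -8/(5*(-3/663349867 - 5391/5093)) = -8/(5*(-3576119148276/3378440872631)) = -8/5*(-3378440872631/3576119148276) = 6756881745262/4470148935345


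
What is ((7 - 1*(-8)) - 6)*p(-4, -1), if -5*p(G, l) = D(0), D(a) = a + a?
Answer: 0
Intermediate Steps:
D(a) = 2*a
p(G, l) = 0 (p(G, l) = -2*0/5 = -⅕*0 = 0)
((7 - 1*(-8)) - 6)*p(-4, -1) = ((7 - 1*(-8)) - 6)*0 = ((7 + 8) - 6)*0 = (15 - 6)*0 = 9*0 = 0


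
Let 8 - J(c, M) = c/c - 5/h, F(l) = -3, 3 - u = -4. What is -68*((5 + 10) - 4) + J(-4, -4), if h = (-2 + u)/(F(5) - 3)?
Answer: -747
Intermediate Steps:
u = 7 (u = 3 - 1*(-4) = 3 + 4 = 7)
h = -5/6 (h = (-2 + 7)/(-3 - 3) = 5/(-6) = 5*(-1/6) = -5/6 ≈ -0.83333)
J(c, M) = 1 (J(c, M) = 8 - (c/c - 5/(-5/6)) = 8 - (1 - 5*(-6/5)) = 8 - (1 + 6) = 8 - 1*7 = 8 - 7 = 1)
-68*((5 + 10) - 4) + J(-4, -4) = -68*((5 + 10) - 4) + 1 = -68*(15 - 4) + 1 = -68*11 + 1 = -748 + 1 = -747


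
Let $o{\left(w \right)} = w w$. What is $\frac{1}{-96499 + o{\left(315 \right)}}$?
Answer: $\frac{1}{2726} \approx 0.00036684$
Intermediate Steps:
$o{\left(w \right)} = w^{2}$
$\frac{1}{-96499 + o{\left(315 \right)}} = \frac{1}{-96499 + 315^{2}} = \frac{1}{-96499 + 99225} = \frac{1}{2726}$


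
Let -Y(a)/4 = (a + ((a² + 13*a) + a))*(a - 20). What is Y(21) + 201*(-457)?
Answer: -94881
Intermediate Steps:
Y(a) = -4*(-20 + a)*(a² + 15*a) (Y(a) = -4*(a + ((a² + 13*a) + a))*(a - 20) = -4*(a + (a² + 14*a))*(-20 + a) = -4*(a² + 15*a)*(-20 + a) = -4*(-20 + a)*(a² + 15*a))
Y(21) + 201*(-457) = 4*21*(300 - 1*21² + 5*21) + 201*(-457) = 4*21*(300 - 1*441 + 105) - 91857 = 4*21*(300 - 441 + 105) - 91857 = 4*21*(-36) - 91857 = -3024 - 91857 = -94881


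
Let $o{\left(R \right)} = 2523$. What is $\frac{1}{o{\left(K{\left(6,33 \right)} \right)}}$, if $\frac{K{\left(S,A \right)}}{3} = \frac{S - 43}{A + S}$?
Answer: $\frac{1}{2523} \approx 0.00039635$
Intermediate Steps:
$K{\left(S,A \right)} = \frac{3 \left(-43 + S\right)}{A + S}$ ($K{\left(S,A \right)} = 3 \frac{S - 43}{A + S} = 3 \frac{-43 + S}{A + S} = \frac{3 \left(-43 + S\right)}{A + S}$)
$\frac{1}{o{\left(K{\left(6,33 \right)} \right)}} = \frac{1}{2523}$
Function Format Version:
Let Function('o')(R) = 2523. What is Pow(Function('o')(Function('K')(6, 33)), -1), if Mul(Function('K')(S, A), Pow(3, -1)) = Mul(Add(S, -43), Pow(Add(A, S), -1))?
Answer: Rational(1, 2523) ≈ 0.00039635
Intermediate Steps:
Function('K')(S, A) = Mul(3, Pow(Add(A, S), -1), Add(-43, S)) (Function('K')(S, A) = Mul(3, Mul(Add(S, -43), Pow(Add(A, S), -1))) = Mul(3, Mul(Add(-43, S), Pow(Add(A, S), -1))) = Mul(3, Mul(Pow(Add(A, S), -1), Add(-43, S))) = Mul(3, Pow(Add(A, S), -1), Add(-43, S)))
Pow(Function('o')(Function('K')(6, 33)), -1) = Pow(2523, -1) = Rational(1, 2523)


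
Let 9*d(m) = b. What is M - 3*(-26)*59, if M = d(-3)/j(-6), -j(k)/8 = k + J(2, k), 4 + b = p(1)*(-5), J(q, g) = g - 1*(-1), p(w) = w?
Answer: 404975/88 ≈ 4602.0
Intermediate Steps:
J(q, g) = 1 + g (J(q, g) = g + 1 = 1 + g)
b = -9 (b = -4 + 1*(-5) = -4 - 5 = -9)
j(k) = -8 - 16*k (j(k) = -8*(k + (1 + k)) = -8*(1 + 2*k) = -8 - 16*k)
d(m) = -1 (d(m) = (⅑)*(-9) = -1)
M = -1/88 (M = -1/(-8 - 16*(-6)) = -1/(-8 + 96) = -1/88 ≈ -0.011364)
M - 3*(-26)*59 = -1/88 - 3*(-26)*59 = -1/88 + 78*59 = -1/88 + 4602 = 404975/88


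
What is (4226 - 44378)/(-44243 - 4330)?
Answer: 1912/2313 ≈ 0.82663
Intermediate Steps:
(4226 - 44378)/(-44243 - 4330) = -40152/(-48573) = -40152*(-1/48573) = 1912/2313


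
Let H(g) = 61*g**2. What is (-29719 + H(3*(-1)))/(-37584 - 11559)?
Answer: 29170/49143 ≈ 0.59357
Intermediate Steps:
(-29719 + H(3*(-1)))/(-37584 - 11559) = (-29719 + 61*(3*(-1))**2)/(-37584 - 11559) = (-29719 + 61*(-3)**2)/(-49143) = (-29719 + 61*9)*(-1/49143) = (-29719 + 549)*(-1/49143) = -29170*(-1/49143) = 29170/49143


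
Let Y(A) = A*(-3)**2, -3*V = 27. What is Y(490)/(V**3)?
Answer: -490/81 ≈ -6.0494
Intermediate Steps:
V = -9 (V = -1/3*27 = -9)
Y(A) = 9*A (Y(A) = A*9 = 9*A)
Y(490)/(V**3) = (9*490)/((-9)**3) = 4410/(-729) = 4410*(-1/729) = -490/81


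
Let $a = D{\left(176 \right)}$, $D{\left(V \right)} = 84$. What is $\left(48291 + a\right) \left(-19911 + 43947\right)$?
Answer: $1162741500$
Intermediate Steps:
$a = 84$
$\left(48291 + a\right) \left(-19911 + 43947\right) = \left(48291 + 84\right) \left(-19911 + 43947\right) = 48375 \cdot 24036 = 1162741500$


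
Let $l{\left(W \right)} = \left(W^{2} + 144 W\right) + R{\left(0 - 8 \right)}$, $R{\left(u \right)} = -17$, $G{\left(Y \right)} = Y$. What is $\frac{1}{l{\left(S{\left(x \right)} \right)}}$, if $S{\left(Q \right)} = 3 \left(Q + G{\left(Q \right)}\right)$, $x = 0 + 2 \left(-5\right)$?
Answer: $- \frac{1}{5057} \approx -0.00019775$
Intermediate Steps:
$x = -10$ ($x = 0 - 10 = -10$)
$S{\left(Q \right)} = 6 Q$ ($S{\left(Q \right)} = 3 \left(Q + Q\right) = 3 \cdot 2 Q = 6 Q$)
$l{\left(W \right)} = -17 + W^{2} + 144 W$ ($l{\left(W \right)} = \left(W^{2} + 144 W\right) - 17 = -17 + W^{2} + 144 W$)
$\frac{1}{l{\left(S{\left(x \right)} \right)}} = \frac{1}{-17 + \left(6 \left(-10\right)\right)^{2} + 144 \cdot 6 \left(-10\right)} = \frac{1}{-17 + \left(-60\right)^{2} + 144 \left(-60\right)} = \frac{1}{-17 + 3600 - 8640} = \frac{1}{-5057} = - \frac{1}{5057}$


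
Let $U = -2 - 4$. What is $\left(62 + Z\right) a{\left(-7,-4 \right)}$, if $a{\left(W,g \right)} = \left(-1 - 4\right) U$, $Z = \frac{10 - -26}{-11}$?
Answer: $\frac{19380}{11} \approx 1761.8$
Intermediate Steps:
$Z = - \frac{36}{11}$ ($Z = \left(10 + 26\right) \left(- \frac{1}{11}\right) = 36 \left(- \frac{1}{11}\right) = - \frac{36}{11} \approx -3.2727$)
$U = -6$
$a{\left(W,g \right)} = 30$ ($a{\left(W,g \right)} = \left(-1 - 4\right) \left(-6\right) = \left(-5\right) \left(-6\right) = 30$)
$\left(62 + Z\right) a{\left(-7,-4 \right)} = \left(62 - \frac{36}{11}\right) 30 = \frac{646}{11} \cdot 30 = \frac{19380}{11}$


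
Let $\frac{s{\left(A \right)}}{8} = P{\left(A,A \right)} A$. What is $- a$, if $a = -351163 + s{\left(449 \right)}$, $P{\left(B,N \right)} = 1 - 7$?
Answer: $372715$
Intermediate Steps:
$P{\left(B,N \right)} = -6$
$s{\left(A \right)} = - 48 A$ ($s{\left(A \right)} = 8 \left(- 6 A\right) = - 48 A$)
$a = -372715$ ($a = -351163 - 21552 = -372715$)
$- a = \left(-1\right) \left(-372715\right) = 372715$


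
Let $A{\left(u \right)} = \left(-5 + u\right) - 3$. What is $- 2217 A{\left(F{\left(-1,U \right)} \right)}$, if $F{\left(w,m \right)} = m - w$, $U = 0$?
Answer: $15519$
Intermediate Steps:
$A{\left(u \right)} = -8 + u$
$- 2217 A{\left(F{\left(-1,U \right)} \right)} = - 2217 \left(-8 + \left(0 - -1\right)\right) = - 2217 \left(-8 + \left(0 + 1\right)\right) = - 2217 \left(-8 + 1\right) = \left(-2217\right) \left(-7\right) = 15519$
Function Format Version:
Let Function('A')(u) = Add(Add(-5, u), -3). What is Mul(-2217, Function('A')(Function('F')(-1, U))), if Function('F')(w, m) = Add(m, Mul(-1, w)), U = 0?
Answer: 15519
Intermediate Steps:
Function('A')(u) = Add(-8, u)
Mul(-2217, Function('A')(Function('F')(-1, U))) = Mul(-2217, Add(-8, Add(0, Mul(-1, -1)))) = Mul(-2217, Add(-8, Add(0, 1))) = Mul(-2217, Add(-8, 1)) = Mul(-2217, -7) = 15519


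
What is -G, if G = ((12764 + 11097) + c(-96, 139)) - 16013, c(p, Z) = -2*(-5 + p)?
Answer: -8050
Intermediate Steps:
c(p, Z) = 10 - 2*p
G = 8050 (G = ((12764 + 11097) + (10 - 2*(-96))) - 16013 = (23861 + (10 + 192)) - 16013 = (23861 + 202) - 16013 = 24063 - 16013 = 8050)
-G = -1*8050 = -8050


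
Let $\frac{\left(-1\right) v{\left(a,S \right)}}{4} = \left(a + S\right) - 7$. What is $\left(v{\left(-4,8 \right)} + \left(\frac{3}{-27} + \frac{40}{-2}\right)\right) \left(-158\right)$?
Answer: $\frac{11534}{9} \approx 1281.6$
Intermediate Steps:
$v{\left(a,S \right)} = 28 - 4 S - 4 a$ ($v{\left(a,S \right)} = - 4 \left(\left(a + S\right) - 7\right) = - 4 \left(\left(S + a\right) - 7\right) = - 4 \left(-7 + S + a\right) = 28 - 4 S - 4 a$)
$\left(v{\left(-4,8 \right)} + \left(\frac{3}{-27} + \frac{40}{-2}\right)\right) \left(-158\right) = \left(\left(28 - 32 - -16\right) + \left(\frac{3}{-27} + \frac{40}{-2}\right)\right) \left(-158\right) = \left(\left(28 - 32 + 16\right) + \left(3 \left(- \frac{1}{27}\right) + 40 \left(- \frac{1}{2}\right)\right)\right) \left(-158\right) = \left(12 - \frac{181}{9}\right) \left(-158\right) = \left(- \frac{73}{9}\right) \left(-158\right) = \frac{11534}{9}$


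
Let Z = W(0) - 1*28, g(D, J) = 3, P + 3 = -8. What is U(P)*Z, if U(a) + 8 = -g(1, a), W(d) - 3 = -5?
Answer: 330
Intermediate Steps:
P = -11 (P = -3 - 8 = -11)
W(d) = -2 (W(d) = 3 - 5 = -2)
U(a) = -11 (U(a) = -8 - 1*3 = -8 - 3 = -11)
Z = -30 (Z = -2 - 1*28 = -2 - 28 = -30)
U(P)*Z = -11*(-30) = 330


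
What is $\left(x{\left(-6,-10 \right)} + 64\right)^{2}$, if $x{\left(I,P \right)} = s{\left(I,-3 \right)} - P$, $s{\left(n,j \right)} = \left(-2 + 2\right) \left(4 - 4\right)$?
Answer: $5476$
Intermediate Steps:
$s{\left(n,j \right)} = 0$ ($s{\left(n,j \right)} = 0 \cdot 0 = 0$)
$x{\left(I,P \right)} = - P$ ($x{\left(I,P \right)} = 0 - P = - P$)
$\left(x{\left(-6,-10 \right)} + 64\right)^{2} = \left(\left(-1\right) \left(-10\right) + 64\right)^{2} = \left(10 + 64\right)^{2} = 74^{2} = 5476$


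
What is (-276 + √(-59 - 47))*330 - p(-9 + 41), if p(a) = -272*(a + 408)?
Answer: 28600 + 330*I*√106 ≈ 28600.0 + 3397.6*I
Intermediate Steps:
p(a) = -110976 - 272*a (p(a) = -272*(408 + a) = -110976 - 272*a)
(-276 + √(-59 - 47))*330 - p(-9 + 41) = (-276 + √(-59 - 47))*330 - (-110976 - 272*(-9 + 41)) = (-276 + √(-106))*330 - (-110976 - 272*32) = (-276 + I*√106)*330 - (-110976 - 8704) = (-91080 + 330*I*√106) - 1*(-119680) = (-91080 + 330*I*√106) + 119680 = 28600 + 330*I*√106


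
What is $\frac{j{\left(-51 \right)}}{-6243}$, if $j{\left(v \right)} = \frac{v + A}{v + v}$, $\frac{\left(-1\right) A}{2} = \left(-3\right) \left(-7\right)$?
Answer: $- \frac{31}{212262} \approx -0.00014605$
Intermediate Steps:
$A = -42$ ($A = - 2 \left(\left(-3\right) \left(-7\right)\right) = \left(-2\right) 21 = -42$)
$j{\left(v \right)} = \frac{-42 + v}{2 v}$ ($j{\left(v \right)} = \frac{v - 42}{v + v} = \frac{-42 + v}{2 v}$)
$\frac{j{\left(-51 \right)}}{-6243} = \frac{\frac{1}{2} \frac{1}{-51} \left(-42 - 51\right)}{-6243} = \frac{1}{2} \left(- \frac{1}{51}\right) \left(-93\right) \left(- \frac{1}{6243}\right) = \frac{31}{34} \left(- \frac{1}{6243}\right) = - \frac{31}{212262}$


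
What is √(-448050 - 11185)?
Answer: I*√459235 ≈ 677.67*I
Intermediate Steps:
√(-448050 - 11185) = √(-459235) = I*√459235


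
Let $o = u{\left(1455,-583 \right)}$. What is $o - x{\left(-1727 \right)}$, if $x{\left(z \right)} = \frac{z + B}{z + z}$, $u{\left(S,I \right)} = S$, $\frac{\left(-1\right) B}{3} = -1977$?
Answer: $\frac{2514887}{1727} \approx 1456.2$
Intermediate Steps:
$B = 5931$ ($B = \left(-3\right) \left(-1977\right) = 5931$)
$o = 1455$
$x{\left(z \right)} = \frac{5931 + z}{2 z}$ ($x{\left(z \right)} = \frac{z + 5931}{z + z} = \frac{5931 + z}{2 z}$)
$o - x{\left(-1727 \right)} = 1455 - \frac{5931 - 1727}{2 \left(-1727\right)} = 1455 - \frac{1}{2} \left(- \frac{1}{1727}\right) 4204 = 1455 - - \frac{2102}{1727} = 1455 + \frac{2102}{1727} = \frac{2514887}{1727}$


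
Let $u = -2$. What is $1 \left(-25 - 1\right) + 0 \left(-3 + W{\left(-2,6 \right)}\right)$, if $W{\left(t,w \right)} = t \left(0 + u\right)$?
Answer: $-26$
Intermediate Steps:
$W{\left(t,w \right)} = - 2 t$ ($W{\left(t,w \right)} = t \left(0 - 2\right) = t \left(-2\right) = - 2 t$)
$1 \left(-25 - 1\right) + 0 \left(-3 + W{\left(-2,6 \right)}\right) = 1 \left(-25 - 1\right) + 0 \left(-3 - -4\right) = 1 \left(-25 - 1\right) + 0 \left(-3 + 4\right) = 1 \left(-26\right) + 0 \cdot 1 = -26 + 0 = -26$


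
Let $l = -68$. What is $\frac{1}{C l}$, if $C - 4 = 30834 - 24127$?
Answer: $- \frac{1}{456348} \approx -2.1913 \cdot 10^{-6}$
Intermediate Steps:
$C = 6711$ ($C = 4 + \left(30834 - 24127\right) = 4 + 6707 = 6711$)
$\frac{1}{C l} = \frac{1}{6711 \left(-68\right)} = \frac{1}{-456348} = - \frac{1}{456348}$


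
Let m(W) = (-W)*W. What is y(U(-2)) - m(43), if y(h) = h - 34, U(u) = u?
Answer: 1813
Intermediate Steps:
m(W) = -W²
y(h) = -34 + h
y(U(-2)) - m(43) = (-34 - 2) - (-1)*43² = -36 - (-1)*1849 = -36 - 1*(-1849) = -36 + 1849 = 1813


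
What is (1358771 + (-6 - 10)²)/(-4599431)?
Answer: -1359027/4599431 ≈ -0.29548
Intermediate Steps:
(1358771 + (-6 - 10)²)/(-4599431) = (1358771 + (-16)²)*(-1/4599431) = (1358771 + 256)*(-1/4599431) = 1359027*(-1/4599431) = -1359027/4599431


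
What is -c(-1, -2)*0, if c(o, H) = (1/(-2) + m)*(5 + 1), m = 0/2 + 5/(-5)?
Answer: 0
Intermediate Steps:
m = -1 (m = 0*(1/2) + 5*(-1/5) = 0 - 1 = -1)
c(o, H) = -9 (c(o, H) = (1/(-2) - 1)*(5 + 1) = (1*(-1/2) - 1)*6 = (-1/2 - 1)*6 = -3/2*6 = -9)
-c(-1, -2)*0 = -1*(-9)*0 = 9*0 = 0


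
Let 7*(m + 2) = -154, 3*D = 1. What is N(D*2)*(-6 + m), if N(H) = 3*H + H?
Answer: -80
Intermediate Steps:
D = 1/3 (D = (1/3)*1 = 1/3 ≈ 0.33333)
m = -24 (m = -2 + (1/7)*(-154) = -2 - 22 = -24)
N(H) = 4*H
N(D*2)*(-6 + m) = (4*((1/3)*2))*(-6 - 24) = (4*(2/3))*(-30) = (8/3)*(-30) = -80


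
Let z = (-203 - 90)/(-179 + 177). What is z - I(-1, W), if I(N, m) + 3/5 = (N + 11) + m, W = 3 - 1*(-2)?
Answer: 1321/10 ≈ 132.10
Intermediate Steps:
W = 5 (W = 3 + 2 = 5)
z = 293/2 (z = -293/(-2) = -293*(-½) = 293/2 ≈ 146.50)
I(N, m) = 52/5 + N + m (I(N, m) = -⅗ + ((N + 11) + m) = -⅗ + ((11 + N) + m) = -⅗ + (11 + N + m) = 52/5 + N + m)
z - I(-1, W) = 293/2 - (52/5 - 1 + 5) = 293/2 - 1*72/5 = 293/2 - 72/5 = 1321/10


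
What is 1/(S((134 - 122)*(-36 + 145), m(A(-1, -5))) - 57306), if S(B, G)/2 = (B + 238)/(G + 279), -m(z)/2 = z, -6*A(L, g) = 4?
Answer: -841/48185070 ≈ -1.7454e-5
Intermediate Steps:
A(L, g) = -⅔ (A(L, g) = -⅙*4 = -⅔)
m(z) = -2*z
S(B, G) = 2*(238 + B)/(279 + G) (S(B, G) = 2*((B + 238)/(G + 279)) = 2*((238 + B)/(279 + G)) = 2*(238 + B)/(279 + G))
1/(S((134 - 122)*(-36 + 145), m(A(-1, -5))) - 57306) = 1/(2*(238 + (134 - 122)*(-36 + 145))/(279 - 2*(-⅔)) - 57306) = 1/(2*(238 + 12*109)/(279 + 4/3) - 57306) = 1/(2*(238 + 1308)/(841/3) - 57306) = 1/(2*(3/841)*1546 - 57306) = 1/(9276/841 - 57306) = 1/(-48185070/841) = -841/48185070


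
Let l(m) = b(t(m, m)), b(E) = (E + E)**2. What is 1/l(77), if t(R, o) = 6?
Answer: 1/144 ≈ 0.0069444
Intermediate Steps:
b(E) = 4*E**2 (b(E) = (2*E)**2 = 4*E**2)
l(m) = 144 (l(m) = 4*6**2 = 4*36 = 144)
1/l(77) = 1/144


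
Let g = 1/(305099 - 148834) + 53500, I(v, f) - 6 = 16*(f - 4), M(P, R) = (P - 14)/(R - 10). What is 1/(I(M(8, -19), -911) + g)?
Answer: 156265/6073395491 ≈ 2.5729e-5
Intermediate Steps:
M(P, R) = (-14 + P)/(-10 + R)
I(v, f) = -58 + 16*f (I(v, f) = 6 + 16*(f - 4) = 6 + 16*(-4 + f) = 6 + (-64 + 16*f) = -58 + 16*f)
g = 8360177501/156265 (g = 1/156265 + 53500 = 8360177501/156265 ≈ 53500.)
1/(I(M(8, -19), -911) + g) = 1/((-58 + 16*(-911)) + 8360177501/156265) = 1/((-58 - 14576) + 8360177501/156265) = 1/(-14634 + 8360177501/156265) = 1/(6073395491/156265) = 156265/6073395491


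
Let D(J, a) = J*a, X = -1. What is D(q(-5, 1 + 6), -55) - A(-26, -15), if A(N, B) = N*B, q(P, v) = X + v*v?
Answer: -3030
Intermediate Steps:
q(P, v) = -1 + v**2 (q(P, v) = -1 + v*v = -1 + v**2)
A(N, B) = B*N
D(q(-5, 1 + 6), -55) - A(-26, -15) = (-1 + (1 + 6)**2)*(-55) - (-15)*(-26) = (-1 + 7**2)*(-55) - 1*390 = (-1 + 49)*(-55) - 390 = 48*(-55) - 390 = -2640 - 390 = -3030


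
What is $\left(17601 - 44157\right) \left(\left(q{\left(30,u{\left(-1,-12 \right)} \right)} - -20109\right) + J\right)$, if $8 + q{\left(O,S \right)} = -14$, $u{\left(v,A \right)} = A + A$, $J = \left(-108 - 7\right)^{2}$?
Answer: $-884633472$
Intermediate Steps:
$J = 13225$ ($J = \left(-115\right)^{2} = 13225$)
$u{\left(v,A \right)} = 2 A$
$q{\left(O,S \right)} = -22$ ($q{\left(O,S \right)} = -8 - 14 = -22$)
$\left(17601 - 44157\right) \left(\left(q{\left(30,u{\left(-1,-12 \right)} \right)} - -20109\right) + J\right) = \left(17601 - 44157\right) \left(\left(-22 - -20109\right) + 13225\right) = - 26556 \left(\left(-22 + 20109\right) + 13225\right) = - 26556 \left(20087 + 13225\right) = \left(-26556\right) 33312 = -884633472$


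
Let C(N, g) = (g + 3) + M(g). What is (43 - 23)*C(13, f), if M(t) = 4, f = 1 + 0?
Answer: 160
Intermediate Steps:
f = 1
C(N, g) = 7 + g (C(N, g) = (g + 3) + 4 = (3 + g) + 4 = 7 + g)
(43 - 23)*C(13, f) = (43 - 23)*(7 + 1) = 20*8 = 160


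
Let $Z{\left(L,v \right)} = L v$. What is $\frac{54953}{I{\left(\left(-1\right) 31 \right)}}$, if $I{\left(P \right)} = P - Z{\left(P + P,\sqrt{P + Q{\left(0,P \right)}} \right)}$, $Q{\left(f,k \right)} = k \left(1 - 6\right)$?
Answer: $\frac{54953}{15345} + \frac{219812 \sqrt{31}}{15345} \approx 83.338$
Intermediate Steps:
$Q{\left(f,k \right)} = - 5 k$ ($Q{\left(f,k \right)} = k \left(1 - 6\right) = k \left(-5\right) = - 5 k$)
$I{\left(P \right)} = P - 4 P \sqrt{- P}$ ($I{\left(P \right)} = P - \left(P + P\right) \sqrt{P - 5 P} = P - 2 P \sqrt{- 4 P} = P - 2 P 2 \sqrt{- P} = P - 4 P \sqrt{- P}$)
$\frac{54953}{I{\left(\left(-1\right) 31 \right)}} = \frac{54953}{\left(-1\right) 31 + 4 \left(- \left(-1\right) 31\right)^{\frac{3}{2}}} = \frac{54953}{-31 + 4 \left(\left(-1\right) \left(-31\right)\right)^{\frac{3}{2}}} = \frac{54953}{-31 + 4 \cdot 31^{\frac{3}{2}}} = \frac{54953}{-31 + 4 \cdot 31 \sqrt{31}} = \frac{54953}{-31 + 124 \sqrt{31}}$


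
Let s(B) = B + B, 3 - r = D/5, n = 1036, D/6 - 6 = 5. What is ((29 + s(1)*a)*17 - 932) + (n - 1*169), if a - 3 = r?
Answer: 916/5 ≈ 183.20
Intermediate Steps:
D = 66 (D = 36 + 6*5 = 36 + 30 = 66)
r = -51/5 (r = 3 - 66/5 = -51/5 ≈ -10.200)
a = -36/5 (a = 3 - 51/5 = -36/5 ≈ -7.2000)
s(B) = 2*B
((29 + s(1)*a)*17 - 932) + (n - 1*169) = ((29 + (2*1)*(-36/5))*17 - 932) + (1036 - 1*169) = ((29 + 2*(-36/5))*17 - 932) + (1036 - 169) = ((29 - 72/5)*17 - 932) + 867 = ((73/5)*17 - 932) + 867 = (1241/5 - 932) + 867 = -3419/5 + 867 = 916/5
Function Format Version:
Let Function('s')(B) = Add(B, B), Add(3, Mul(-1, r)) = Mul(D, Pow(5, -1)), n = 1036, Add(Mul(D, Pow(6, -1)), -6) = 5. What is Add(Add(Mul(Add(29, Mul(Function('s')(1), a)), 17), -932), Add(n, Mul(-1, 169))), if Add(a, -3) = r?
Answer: Rational(916, 5) ≈ 183.20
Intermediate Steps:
D = 66 (D = Add(36, Mul(6, 5)) = Add(36, 30) = 66)
r = Rational(-51, 5) (r = Add(3, Mul(-1, Mul(66, Pow(5, -1)))) = Add(3, Mul(-1, Mul(66, Rational(1, 5)))) = Add(3, Mul(-1, Rational(66, 5))) = Add(3, Rational(-66, 5)) = Rational(-51, 5) ≈ -10.200)
a = Rational(-36, 5) (a = Add(3, Rational(-51, 5)) = Rational(-36, 5) ≈ -7.2000)
Function('s')(B) = Mul(2, B)
Add(Add(Mul(Add(29, Mul(Function('s')(1), a)), 17), -932), Add(n, Mul(-1, 169))) = Add(Add(Mul(Add(29, Mul(Mul(2, 1), Rational(-36, 5))), 17), -932), Add(1036, Mul(-1, 169))) = Add(Add(Mul(Add(29, Mul(2, Rational(-36, 5))), 17), -932), Add(1036, -169)) = Add(Add(Mul(Add(29, Rational(-72, 5)), 17), -932), 867) = Add(Add(Mul(Rational(73, 5), 17), -932), 867) = Add(Add(Rational(1241, 5), -932), 867) = Add(Rational(-3419, 5), 867) = Rational(916, 5)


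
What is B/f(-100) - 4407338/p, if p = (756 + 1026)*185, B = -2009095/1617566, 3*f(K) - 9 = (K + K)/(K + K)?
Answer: -198050313619/14412513060 ≈ -13.742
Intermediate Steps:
f(K) = 10/3 (f(K) = 3 + ((K + K)/(K + K))/3 = 3 + ((2*K)/((2*K)))/3 = 3 + ((2*K)*(1/(2*K)))/3 = 3 + (⅓)*1 = 3 + ⅓ = 10/3)
B = -2009095/1617566 (B = -2009095*1/1617566 = -2009095/1617566 ≈ -1.2420)
p = 329670 (p = 1782*185 = 329670)
B/f(-100) - 4407338/p = -2009095/(1617566*10/3) - 4407338/329670 = -2009095/1617566*3/10 - 4407338*1/329670 = -1205457/3235132 - 2203669/164835 = -198050313619/14412513060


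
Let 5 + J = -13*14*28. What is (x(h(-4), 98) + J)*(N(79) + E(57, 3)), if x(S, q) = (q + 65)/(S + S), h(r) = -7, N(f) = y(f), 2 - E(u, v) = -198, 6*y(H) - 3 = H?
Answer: -15293619/14 ≈ -1.0924e+6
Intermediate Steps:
y(H) = ½ + H/6
E(u, v) = 200 (E(u, v) = 2 - 1*(-198) = 2 + 198 = 200)
N(f) = ½ + f/6
J = -5101 (J = -5 - 13*14*28 = -5 - 182*28 = -5 - 5096 = -5101)
x(S, q) = (65 + q)/(2*S) (x(S, q) = (65 + q)/((2*S)) = (65 + q)*(1/(2*S)) = (65 + q)/(2*S))
(x(h(-4), 98) + J)*(N(79) + E(57, 3)) = ((½)*(65 + 98)/(-7) - 5101)*((½ + (⅙)*79) + 200) = ((½)*(-⅐)*163 - 5101)*((½ + 79/6) + 200) = (-163/14 - 5101)*(41/3 + 200) = -71577/14*641/3 = -15293619/14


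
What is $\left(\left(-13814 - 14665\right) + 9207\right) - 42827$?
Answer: $-62099$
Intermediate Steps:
$\left(\left(-13814 - 14665\right) + 9207\right) - 42827 = \left(-28479 + 9207\right) - 42827 = -19272 - 42827 = -62099$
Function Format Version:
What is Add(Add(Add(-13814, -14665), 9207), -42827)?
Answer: -62099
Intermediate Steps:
Add(Add(Add(-13814, -14665), 9207), -42827) = Add(Add(-28479, 9207), -42827) = Add(-19272, -42827) = -62099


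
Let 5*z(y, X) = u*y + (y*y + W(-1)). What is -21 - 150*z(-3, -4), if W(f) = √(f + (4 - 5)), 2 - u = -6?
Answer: 429 - 30*I*√2 ≈ 429.0 - 42.426*I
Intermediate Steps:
u = 8 (u = 2 - 1*(-6) = 2 + 6 = 8)
W(f) = √(-1 + f) (W(f) = √(f - 1) = √(-1 + f))
z(y, X) = y²/5 + 8*y/5 + I*√2/5 (z(y, X) = (8*y + (y*y + √(-1 - 1)))/5 = (8*y + (y² + √(-2)))/5 = (8*y + (y² + I*√2))/5 = (y² + 8*y + I*√2)/5 = y²/5 + 8*y/5 + I*√2/5)
-21 - 150*z(-3, -4) = -21 - 150*((⅕)*(-3)² + (8/5)*(-3) + I*√2/5) = -21 - 150*((⅕)*9 - 24/5 + I*√2/5) = -21 - 150*(9/5 - 24/5 + I*√2/5) = -21 - 150*(-3 + I*√2/5) = -21 + (450 - 30*I*√2) = 429 - 30*I*√2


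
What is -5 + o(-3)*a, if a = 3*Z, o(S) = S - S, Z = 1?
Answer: -5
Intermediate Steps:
o(S) = 0
a = 3 (a = 3*1 = 3)
-5 + o(-3)*a = -5 + 0*3 = -5 + 0 = -5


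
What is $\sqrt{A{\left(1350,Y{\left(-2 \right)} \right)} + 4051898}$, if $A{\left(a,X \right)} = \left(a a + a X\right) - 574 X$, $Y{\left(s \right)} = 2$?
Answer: $5 \sqrt{235038} \approx 2424.0$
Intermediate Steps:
$A{\left(a,X \right)} = a^{2} - 574 X + X a$ ($A{\left(a,X \right)} = \left(a^{2} + X a\right) - 574 X = a^{2} - 574 X + X a$)
$\sqrt{A{\left(1350,Y{\left(-2 \right)} \right)} + 4051898} = \sqrt{\left(1350^{2} - 1148 + 2 \cdot 1350\right) + 4051898} = \sqrt{\left(1822500 - 1148 + 2700\right) + 4051898} = \sqrt{1824052 + 4051898} = \sqrt{5875950} = 5 \sqrt{235038}$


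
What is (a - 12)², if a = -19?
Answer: 961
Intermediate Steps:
(a - 12)² = (-19 - 12)² = (-31)² = 961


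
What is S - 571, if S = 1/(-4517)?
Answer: -2579208/4517 ≈ -571.00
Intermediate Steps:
S = -1/4517 ≈ -0.00022139
S - 571 = -1/4517 - 571 = -2579208/4517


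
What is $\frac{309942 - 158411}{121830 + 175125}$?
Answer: $\frac{151531}{296955} \approx 0.51028$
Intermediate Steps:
$\frac{309942 - 158411}{121830 + 175125} = \frac{151531}{296955}$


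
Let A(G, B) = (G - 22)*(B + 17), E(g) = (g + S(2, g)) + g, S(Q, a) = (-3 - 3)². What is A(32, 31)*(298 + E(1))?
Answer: 161280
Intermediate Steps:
S(Q, a) = 36 (S(Q, a) = (-6)² = 36)
E(g) = 36 + 2*g (E(g) = (g + 36) + g = (36 + g) + g = 36 + 2*g)
A(G, B) = (-22 + G)*(17 + B)
A(32, 31)*(298 + E(1)) = (-374 - 22*31 + 17*32 + 31*32)*(298 + (36 + 2*1)) = (-374 - 682 + 544 + 992)*(298 + (36 + 2)) = 480*(298 + 38) = 480*336 = 161280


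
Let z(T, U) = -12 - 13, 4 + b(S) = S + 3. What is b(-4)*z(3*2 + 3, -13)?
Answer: 125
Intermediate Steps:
b(S) = -1 + S (b(S) = -4 + (S + 3) = -4 + (3 + S) = -1 + S)
z(T, U) = -25
b(-4)*z(3*2 + 3, -13) = (-1 - 4)*(-25) = -5*(-25) = 125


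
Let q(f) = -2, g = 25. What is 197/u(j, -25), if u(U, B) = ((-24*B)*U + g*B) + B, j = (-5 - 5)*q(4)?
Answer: 197/11350 ≈ 0.017357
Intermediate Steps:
j = 20 (j = (-5 - 5)*(-2) = -10*(-2) = 20)
u(U, B) = 26*B - 24*B*U (u(U, B) = ((-24*B)*U + 25*B) + B = (-24*B*U + 25*B) + B = (25*B - 24*B*U) + B = 26*B - 24*B*U)
197/u(j, -25) = 197/((2*(-25)*(13 - 12*20))) = 197/((2*(-25)*(13 - 240))) = 197/((2*(-25)*(-227))) = 197/11350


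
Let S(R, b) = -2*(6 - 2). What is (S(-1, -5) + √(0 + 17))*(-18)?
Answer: 144 - 18*√17 ≈ 69.784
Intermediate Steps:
S(R, b) = -8 (S(R, b) = -2*4 = -8)
(S(-1, -5) + √(0 + 17))*(-18) = (-8 + √(0 + 17))*(-18) = (-8 + √17)*(-18) = 144 - 18*√17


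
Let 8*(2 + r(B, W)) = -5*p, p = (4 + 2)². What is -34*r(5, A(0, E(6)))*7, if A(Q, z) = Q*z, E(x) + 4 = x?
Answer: 5831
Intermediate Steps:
E(x) = -4 + x
p = 36 (p = 6² = 36)
r(B, W) = -49/2 (r(B, W) = -2 + (-5*36)/8 = -2 + (⅛)*(-180) = -2 - 45/2 = -49/2)
-34*r(5, A(0, E(6)))*7 = -34*(-49/2)*7 = 833*7 = 5831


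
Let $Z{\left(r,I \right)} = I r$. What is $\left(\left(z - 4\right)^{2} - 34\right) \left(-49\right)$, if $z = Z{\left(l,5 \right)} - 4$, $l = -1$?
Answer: $-6615$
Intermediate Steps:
$z = -9$ ($z = 5 \left(-1\right) - 4 = -5 - 4 = -9$)
$\left(\left(z - 4\right)^{2} - 34\right) \left(-49\right) = \left(\left(-9 - 4\right)^{2} - 34\right) \left(-49\right) = \left(\left(-13\right)^{2} - 34\right) \left(-49\right) = \left(169 - 34\right) \left(-49\right) = 135 \left(-49\right) = -6615$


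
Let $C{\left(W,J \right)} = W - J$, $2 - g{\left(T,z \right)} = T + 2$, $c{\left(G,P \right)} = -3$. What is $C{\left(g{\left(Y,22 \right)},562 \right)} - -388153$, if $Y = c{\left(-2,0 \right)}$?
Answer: $387594$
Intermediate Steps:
$Y = -3$
$g{\left(T,z \right)} = - T$ ($g{\left(T,z \right)} = 2 - \left(T + 2\right) = 2 - \left(2 + T\right) = - T$)
$C{\left(g{\left(Y,22 \right)},562 \right)} - -388153 = \left(\left(-1\right) \left(-3\right) - 562\right) - -388153 = \left(3 - 562\right) + 388153 = -559 + 388153 = 387594$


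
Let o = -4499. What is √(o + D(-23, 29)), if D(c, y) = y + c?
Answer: I*√4493 ≈ 67.03*I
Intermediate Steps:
D(c, y) = c + y
√(o + D(-23, 29)) = √(-4499 + (-23 + 29)) = √(-4499 + 6) = √(-4493) = I*√4493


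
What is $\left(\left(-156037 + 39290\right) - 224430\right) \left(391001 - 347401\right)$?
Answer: $-14875317200$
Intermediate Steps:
$\left(\left(-156037 + 39290\right) - 224430\right) \left(391001 - 347401\right) = \left(-116747 - 224430\right) 43600 = \left(-341177\right) 43600 = -14875317200$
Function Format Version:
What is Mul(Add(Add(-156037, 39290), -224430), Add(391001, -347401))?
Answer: -14875317200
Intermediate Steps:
Mul(Add(Add(-156037, 39290), -224430), Add(391001, -347401)) = Mul(Add(-116747, -224430), 43600) = Mul(-341177, 43600) = -14875317200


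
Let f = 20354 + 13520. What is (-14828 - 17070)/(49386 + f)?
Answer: -15949/41630 ≈ -0.38311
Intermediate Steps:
f = 33874
(-14828 - 17070)/(49386 + f) = (-14828 - 17070)/(49386 + 33874) = -31898/83260 = -31898*1/83260 = -15949/41630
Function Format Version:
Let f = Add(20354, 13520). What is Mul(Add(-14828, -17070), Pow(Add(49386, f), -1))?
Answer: Rational(-15949, 41630) ≈ -0.38311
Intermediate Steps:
f = 33874
Mul(Add(-14828, -17070), Pow(Add(49386, f), -1)) = Mul(Add(-14828, -17070), Pow(Add(49386, 33874), -1)) = Mul(-31898, Pow(83260, -1)) = Mul(-31898, Rational(1, 83260)) = Rational(-15949, 41630)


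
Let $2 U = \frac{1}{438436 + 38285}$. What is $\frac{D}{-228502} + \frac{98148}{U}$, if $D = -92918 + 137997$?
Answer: $\frac{21382857364361753}{228502} \approx 9.3578 \cdot 10^{10}$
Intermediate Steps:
$D = 45079$
$U = \frac{1}{953442}$ ($U = \frac{1}{2 \left(438436 + 38285\right)} = \frac{1}{2 \cdot 476721} = \frac{1}{2} \cdot \frac{1}{476721} = \frac{1}{953442} \approx 1.0488 \cdot 10^{-6}$)
$\frac{D}{-228502} + \frac{98148}{U} = \frac{45079}{-228502} + 98148 \frac{1}{\frac{1}{953442}} = 45079 \left(- \frac{1}{228502}\right) + 98148 \cdot 953442 = - \frac{45079}{228502} + 93578425416 = \frac{21382857364361753}{228502}$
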